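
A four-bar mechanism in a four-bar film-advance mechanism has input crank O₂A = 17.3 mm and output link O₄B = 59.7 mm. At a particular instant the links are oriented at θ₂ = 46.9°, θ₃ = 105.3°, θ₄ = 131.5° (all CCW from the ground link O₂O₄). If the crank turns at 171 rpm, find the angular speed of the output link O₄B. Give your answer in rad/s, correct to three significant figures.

10.0

ω₂ = 17.91 rad/s (from 171 rpm).
Differentiating the loop-closure r₂e^{iθ₂}+r₃e^{iθ₃}=r₁+r₄e^{iθ₄} gives r₂ω₂e^{iθ₂}+r₃ω₃e^{iθ₃}=r₄ω₄e^{iθ₄}.
Eliminating the other unknown: ω₄ = r₂ω₂ sin(θ₂−θ₃) / [r₄ sin(θ₄−θ₃)].
Numerator sine = -0.85173; denominator sine = +0.44151.
Result = 0.0173·17.91·(-0.85173) / (0.0597·(+0.44151)) = -10.011 rad/s; magnitude 10.011 rad/s.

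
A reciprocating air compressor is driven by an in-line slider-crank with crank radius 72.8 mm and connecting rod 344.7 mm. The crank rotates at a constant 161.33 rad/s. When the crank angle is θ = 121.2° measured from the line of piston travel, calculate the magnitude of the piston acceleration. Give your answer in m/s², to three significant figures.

ω = 161.3 rad/s
x(θ) = r cosθ + √(L² − r² sin²θ); with ω constant, a = ω²·d²x/dθ².
d²x/dθ² = −r cosθ − r²(cos2θ)/√u − r⁴ sin²2θ/(4u^{3/2}),  u = L² − r² sin²θ = 0.11494 m².
Substituting r = 0.0728 m, L = 0.3447 m, θ = 121.2°: d²x/dθ² = +0.044813 m.
a = ω²·d²x/dθ² = (161.3)²·(+0.044813) = +1166.4 m/s²;  |a| = 1166.4 m/s².

1170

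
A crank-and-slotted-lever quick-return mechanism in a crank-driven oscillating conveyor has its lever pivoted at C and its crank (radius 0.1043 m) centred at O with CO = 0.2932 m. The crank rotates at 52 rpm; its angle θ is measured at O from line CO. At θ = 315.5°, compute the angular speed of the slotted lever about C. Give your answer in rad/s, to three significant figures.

ω = 5.445 rad/s (from 52 rpm).
Crank pin A relative to C: A = (d + r cosθ, r sinθ); lever angle φ = atan2(r sinθ, d + r cosθ).
Differentiating tanφ: φ̇ = rω(d cosθ + r)/(d² + r² + 2dr cosθ).
d² + r² + 2dr cosθ = |CA|² = 0.140468 m²;  d cosθ + r = +0.31343 m.
|ω_lever| = |0.1043·5.445·+0.31343| / 0.140468 = 1.2673 rad/s.

1.27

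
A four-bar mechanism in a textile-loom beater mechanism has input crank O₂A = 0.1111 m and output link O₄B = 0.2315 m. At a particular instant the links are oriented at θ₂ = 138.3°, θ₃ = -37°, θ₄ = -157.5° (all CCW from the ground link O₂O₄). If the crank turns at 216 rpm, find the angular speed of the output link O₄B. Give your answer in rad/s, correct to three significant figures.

1.03

ω₂ = 22.62 rad/s (from 216 rpm).
Differentiating the loop-closure r₂e^{iθ₂}+r₃e^{iθ₃}=r₁+r₄e^{iθ₄} gives r₂ω₂e^{iθ₂}+r₃ω₃e^{iθ₃}=r₄ω₄e^{iθ₄}.
Eliminating the other unknown: ω₄ = r₂ω₂ sin(θ₂−θ₃) / [r₄ sin(θ₄−θ₃)].
Numerator sine = +0.08194; denominator sine = -0.86163.
Result = 0.1111·22.62·(+0.08194) / (0.2315·(-0.86163)) = -1.0323 rad/s; magnitude 1.0323 rad/s.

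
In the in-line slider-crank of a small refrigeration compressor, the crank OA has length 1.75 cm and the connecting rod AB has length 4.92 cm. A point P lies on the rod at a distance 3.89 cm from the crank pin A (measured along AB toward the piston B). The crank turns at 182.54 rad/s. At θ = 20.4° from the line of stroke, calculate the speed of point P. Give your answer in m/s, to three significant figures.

ω = 182.5 rad/s.  Crank-pin speed |V_A| = rω = 3.1945 m/s, perpendicular to OA.
Rod angle: sinφ = −(r/L) sinθ ⇒ φ = -7.122°; ω_rod = −rω cosθ/√(L²−r²sin²θ) = -61.329 rad/s.
V_P = V_A + ω_rod × AP, with AP = 0.0389 m along the rod.
Components: V_Px = −rω sinθ − a·ω_rod·sinφ = -1.4093 m/s;  V_Py = rω cosθ + a·ω_rod·cosφ = +0.62681 m/s.
|V_P| = √(V_Px² + V_Py²) = 1.5424 m/s.

1.54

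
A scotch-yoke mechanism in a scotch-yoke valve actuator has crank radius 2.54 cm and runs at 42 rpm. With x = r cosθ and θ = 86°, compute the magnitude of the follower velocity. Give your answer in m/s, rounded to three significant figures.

0.111

ω = 4.398 rad/s (from 42 rpm).
x = r cosθ ⇒ ẋ = −rω sinθ.
|v| = rω|sinθ| = 0.0254·4.398·|sin 86°| = 0.11144 m/s.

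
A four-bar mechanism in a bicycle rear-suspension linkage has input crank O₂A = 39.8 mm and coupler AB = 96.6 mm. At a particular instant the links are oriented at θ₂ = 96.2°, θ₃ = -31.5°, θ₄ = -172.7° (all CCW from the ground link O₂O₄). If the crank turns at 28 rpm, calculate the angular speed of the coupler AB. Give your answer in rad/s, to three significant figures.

1.93

ω₂ = 2.932 rad/s (from 28 rpm).
Differentiating the loop-closure r₂e^{iθ₂}+r₃e^{iθ₃}=r₁+r₄e^{iθ₄} gives r₂ω₂e^{iθ₂}+r₃ω₃e^{iθ₃}=r₄ω₄e^{iθ₄}.
Eliminating the other unknown: ω₃ = r₂ω₂ sin(θ₄−θ₂) / [r₃ sin(θ₃−θ₄)].
Numerator sine = +0.99982; denominator sine = +0.62660.
Result = 0.0398·2.932·(+0.99982) / (0.0966·(+0.62660)) = +1.9276 rad/s; magnitude 1.9276 rad/s.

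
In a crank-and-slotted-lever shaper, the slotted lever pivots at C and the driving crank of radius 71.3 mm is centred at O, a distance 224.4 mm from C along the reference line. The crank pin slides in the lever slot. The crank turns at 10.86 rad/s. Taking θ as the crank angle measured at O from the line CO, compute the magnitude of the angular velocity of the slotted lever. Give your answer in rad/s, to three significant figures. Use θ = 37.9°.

2.38

ω = 10.86 rad/s
Crank pin A relative to C: A = (d + r cosθ, r sinθ); lever angle φ = atan2(r sinθ, d + r cosθ).
Differentiating tanφ: φ̇ = rω(d cosθ + r)/(d² + r² + 2dr cosθ).
d² + r² + 2dr cosθ = |CA|² = 0.0806893 m²;  d cosθ + r = +0.24837 m.
|ω_lever| = |0.0713·10.86·+0.24837| / 0.0806893 = 2.3834 rad/s.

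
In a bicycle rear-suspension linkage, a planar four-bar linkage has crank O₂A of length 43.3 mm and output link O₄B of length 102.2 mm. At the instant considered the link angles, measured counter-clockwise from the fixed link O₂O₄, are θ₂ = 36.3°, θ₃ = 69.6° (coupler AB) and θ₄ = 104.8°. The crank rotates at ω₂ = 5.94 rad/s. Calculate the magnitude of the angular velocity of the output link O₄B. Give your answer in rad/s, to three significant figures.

2.40

ω₂ = 5.94 rad/s
Differentiating the loop-closure r₂e^{iθ₂}+r₃e^{iθ₃}=r₁+r₄e^{iθ₄} gives r₂ω₂e^{iθ₂}+r₃ω₃e^{iθ₃}=r₄ω₄e^{iθ₄}.
Eliminating the other unknown: ω₄ = r₂ω₂ sin(θ₂−θ₃) / [r₄ sin(θ₄−θ₃)].
Numerator sine = -0.54902; denominator sine = +0.57643.
Result = 0.0433·5.94·(-0.54902) / (0.1022·(+0.57643)) = -2.397 rad/s; magnitude 2.397 rad/s.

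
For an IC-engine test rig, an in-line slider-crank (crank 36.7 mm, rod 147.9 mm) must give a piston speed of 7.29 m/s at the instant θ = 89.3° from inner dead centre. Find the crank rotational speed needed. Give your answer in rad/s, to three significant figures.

198

For an in-line slider-crank, |v_piston| = rω|sinθ|·[1 + r cosθ/√(L² − r² sin²θ)].
With r = 0.0367 m, L = 0.1479 m, θ = 89.3°: the bracketed kinematic factor |dx/dθ| = 0.036812 m.
ω = v/|dx/dθ| = 7.29/0.036812 = 198.03 rad/s.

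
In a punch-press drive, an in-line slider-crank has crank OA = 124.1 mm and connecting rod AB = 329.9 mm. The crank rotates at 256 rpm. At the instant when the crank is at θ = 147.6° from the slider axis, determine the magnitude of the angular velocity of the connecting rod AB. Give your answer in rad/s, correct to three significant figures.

8.69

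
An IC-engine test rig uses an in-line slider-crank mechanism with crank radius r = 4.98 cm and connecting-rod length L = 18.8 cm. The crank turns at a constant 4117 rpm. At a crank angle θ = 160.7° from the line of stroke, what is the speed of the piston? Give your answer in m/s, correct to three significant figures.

ω = 2π·4117/60 = 431.1 rad/s
For an in-line slider-crank, x = r cosθ + √(L² − r² sin²θ), so v = −rω sinθ·[1 + r cosθ/√(L² − r² sin²θ)].
With r = 0.0498 m, L = 0.188 m, θ = 160.7°: √(L² − r² sin²θ) = 0.18728 m.
v = −0.0498·431.1·0.33051·[1 + 0.0498·-0.94380/0.18728] = -5.3153 m/s.
|v| = 5.3153 m/s.

5.32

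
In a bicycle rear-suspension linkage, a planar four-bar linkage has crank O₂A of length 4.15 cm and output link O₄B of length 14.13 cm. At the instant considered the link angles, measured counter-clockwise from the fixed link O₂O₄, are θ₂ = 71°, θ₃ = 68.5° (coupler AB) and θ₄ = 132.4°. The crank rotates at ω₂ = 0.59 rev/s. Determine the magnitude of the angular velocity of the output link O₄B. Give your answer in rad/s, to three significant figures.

ω₂ = 3.707 rad/s (from 0.59 rev/s).
Differentiating the loop-closure r₂e^{iθ₂}+r₃e^{iθ₃}=r₁+r₄e^{iθ₄} gives r₂ω₂e^{iθ₂}+r₃ω₃e^{iθ₃}=r₄ω₄e^{iθ₄}.
Eliminating the other unknown: ω₄ = r₂ω₂ sin(θ₂−θ₃) / [r₄ sin(θ₄−θ₃)].
Numerator sine = +0.04362; denominator sine = +0.89803.
Result = 0.0415·3.707·(+0.04362) / (0.1413·(+0.89803)) = +0.052884 rad/s; magnitude 0.052884 rad/s.

0.0529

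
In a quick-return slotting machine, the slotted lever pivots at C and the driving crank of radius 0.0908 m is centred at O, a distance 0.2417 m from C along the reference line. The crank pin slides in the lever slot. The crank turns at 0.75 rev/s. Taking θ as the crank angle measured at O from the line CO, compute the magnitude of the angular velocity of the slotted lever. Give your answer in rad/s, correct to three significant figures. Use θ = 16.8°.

1.27

ω = 4.712 rad/s (from 0.75 rev/s).
Crank pin A relative to C: A = (d + r cosθ, r sinθ); lever angle φ = atan2(r sinθ, d + r cosθ).
Differentiating tanφ: φ̇ = rω(d cosθ + r)/(d² + r² + 2dr cosθ).
d² + r² + 2dr cosθ = |CA|² = 0.108683 m²;  d cosθ + r = +0.32218 m.
|ω_lever| = |0.0908·4.712·+0.32218| / 0.108683 = 1.2684 rad/s.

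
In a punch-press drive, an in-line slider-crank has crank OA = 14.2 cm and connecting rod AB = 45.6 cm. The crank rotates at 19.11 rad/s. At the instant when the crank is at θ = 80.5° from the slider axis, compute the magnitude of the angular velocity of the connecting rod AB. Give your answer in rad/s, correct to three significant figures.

ω = 19.11 rad/s
The rod makes angle φ with the slider axis where L sinφ = r sinθ; differentiating, L cosφ·φ̇ = r ω cosθ.
L cosφ = √(L² − r² sin²θ) = 0.43396 m.
|ω_rod| = r ω |cosθ| / √(L² − r² sin²θ) = 0.142·19.11·0.16505/0.43396 = 1.0321 rad/s.

1.03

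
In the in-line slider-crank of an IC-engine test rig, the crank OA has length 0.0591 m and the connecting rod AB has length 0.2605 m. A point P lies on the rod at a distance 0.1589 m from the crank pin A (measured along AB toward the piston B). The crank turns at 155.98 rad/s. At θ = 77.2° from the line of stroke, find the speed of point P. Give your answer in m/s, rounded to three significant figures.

ω = 156 rad/s.  Crank-pin speed |V_A| = rω = 9.2184 m/s, perpendicular to OA.
Rod angle: sinφ = −(r/L) sinθ ⇒ φ = -12.781°; ω_rod = −rω cosθ/√(L²−r²sin²θ) = -8.0392 rad/s.
V_P = V_A + ω_rod × AP, with AP = 0.1589 m along the rod.
Components: V_Px = −rω sinθ − a·ω_rod·sinφ = -9.2719 m/s;  V_Py = rω cosθ + a·ω_rod·cosφ = +0.79655 m/s.
|V_P| = √(V_Px² + V_Py²) = 9.3061 m/s.

9.31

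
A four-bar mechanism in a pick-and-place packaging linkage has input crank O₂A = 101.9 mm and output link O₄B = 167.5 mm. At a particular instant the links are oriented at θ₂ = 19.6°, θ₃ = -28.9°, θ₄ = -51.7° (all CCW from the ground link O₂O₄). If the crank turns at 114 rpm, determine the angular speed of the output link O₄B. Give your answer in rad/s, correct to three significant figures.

14.0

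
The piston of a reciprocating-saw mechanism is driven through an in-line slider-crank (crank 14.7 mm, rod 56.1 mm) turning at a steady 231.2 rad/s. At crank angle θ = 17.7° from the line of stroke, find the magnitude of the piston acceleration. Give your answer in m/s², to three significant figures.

ω = 231.2 rad/s
x(θ) = r cosθ + √(L² − r² sin²θ); with ω constant, a = ω²·d²x/dθ².
d²x/dθ² = −r cosθ − r²(cos2θ)/√u − r⁴ sin²2θ/(4u^{3/2}),  u = L² − r² sin²θ = 0.00312724 m².
Substituting r = 0.0147 m, L = 0.0561 m, θ = 17.7°: d²x/dθ² = -0.017176 m.
a = ω²·d²x/dθ² = (231.2)²·(-0.017176) = -918.13 m/s²;  |a| = 918.13 m/s².

918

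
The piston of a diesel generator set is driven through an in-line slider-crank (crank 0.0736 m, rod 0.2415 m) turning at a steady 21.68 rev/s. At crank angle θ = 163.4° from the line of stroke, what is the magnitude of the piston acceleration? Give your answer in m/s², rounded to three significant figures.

ω = 2π·21.7 = 136.2 rad/s
x(θ) = r cosθ + √(L² − r² sin²θ); with ω constant, a = ω²·d²x/dθ².
d²x/dθ² = −r cosθ − r²(cos2θ)/√u − r⁴ sin²2θ/(4u^{3/2}),  u = L² − r² sin²θ = 0.0578801 m².
Substituting r = 0.0736 m, L = 0.2415 m, θ = 163.4°: d²x/dθ² = +0.051534 m.
a = ω²·d²x/dθ² = (136.2)²·(+0.051534) = +956.25 m/s²;  |a| = 956.25 m/s².

956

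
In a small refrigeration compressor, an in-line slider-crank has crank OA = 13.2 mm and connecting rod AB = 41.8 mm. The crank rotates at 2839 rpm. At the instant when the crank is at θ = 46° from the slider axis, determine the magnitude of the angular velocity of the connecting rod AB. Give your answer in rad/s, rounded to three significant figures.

ω = 297.3 rad/s (converted from 2839 rpm).
The rod makes angle φ with the slider axis where L sinφ = r sinθ; differentiating, L cosφ·φ̇ = r ω cosθ.
L cosφ = √(L² − r² sin²θ) = 0.040707 m.
|ω_rod| = r ω |cosθ| / √(L² − r² sin²θ) = 0.0132·297.3·0.69466/0.040707 = 66.968 rad/s.

67.0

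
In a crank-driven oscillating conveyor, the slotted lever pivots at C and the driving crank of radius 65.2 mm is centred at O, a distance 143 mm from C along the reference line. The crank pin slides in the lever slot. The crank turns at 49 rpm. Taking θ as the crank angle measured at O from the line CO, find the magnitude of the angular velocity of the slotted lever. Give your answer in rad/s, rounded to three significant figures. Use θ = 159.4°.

3.17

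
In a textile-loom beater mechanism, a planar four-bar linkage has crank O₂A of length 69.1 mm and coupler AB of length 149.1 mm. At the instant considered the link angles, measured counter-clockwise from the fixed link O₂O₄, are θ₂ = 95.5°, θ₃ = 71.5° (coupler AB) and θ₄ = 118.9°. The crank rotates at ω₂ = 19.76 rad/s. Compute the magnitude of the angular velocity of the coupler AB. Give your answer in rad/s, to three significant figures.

4.94

ω₂ = 19.76 rad/s
Differentiating the loop-closure r₂e^{iθ₂}+r₃e^{iθ₃}=r₁+r₄e^{iθ₄} gives r₂ω₂e^{iθ₂}+r₃ω₃e^{iθ₃}=r₄ω₄e^{iθ₄}.
Eliminating the other unknown: ω₃ = r₂ω₂ sin(θ₄−θ₂) / [r₃ sin(θ₃−θ₄)].
Numerator sine = +0.39715; denominator sine = -0.73610.
Result = 0.0691·19.76·(+0.39715) / (0.1491·(-0.73610)) = -4.9409 rad/s; magnitude 4.9409 rad/s.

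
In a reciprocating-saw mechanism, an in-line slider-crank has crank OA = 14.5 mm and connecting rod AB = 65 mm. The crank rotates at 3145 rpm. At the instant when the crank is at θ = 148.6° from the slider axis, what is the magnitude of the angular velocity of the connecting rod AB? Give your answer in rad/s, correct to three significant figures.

63.1

ω = 329.3 rad/s (converted from 3145 rpm).
The rod makes angle φ with the slider axis where L sinφ = r sinθ; differentiating, L cosφ·φ̇ = r ω cosθ.
L cosφ = √(L² − r² sin²θ) = 0.064559 m.
|ω_rod| = r ω |cosθ| / √(L² − r² sin²θ) = 0.0145·329.3·0.85355/0.064559 = 63.137 rad/s.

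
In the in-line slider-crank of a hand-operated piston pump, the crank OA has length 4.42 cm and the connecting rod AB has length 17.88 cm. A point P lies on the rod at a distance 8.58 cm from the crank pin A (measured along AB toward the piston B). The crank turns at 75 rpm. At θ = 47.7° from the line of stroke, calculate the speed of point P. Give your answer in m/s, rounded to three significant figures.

ω = 7.854 rad/s.  Crank-pin speed |V_A| = rω = 0.34715 m/s, perpendicular to OA.
Rod angle: sinφ = −(r/L) sinθ ⇒ φ = -10.535°; ω_rod = −rω cosθ/√(L²−r²sin²θ) = -1.3291 rad/s.
V_P = V_A + ω_rod × AP, with AP = 0.0858 m along the rod.
Components: V_Px = −rω sinθ − a·ω_rod·sinφ = -0.27761 m/s;  V_Py = rω cosθ + a·ω_rod·cosφ = +0.12152 m/s.
|V_P| = √(V_Px² + V_Py²) = 0.30304 m/s.

0.303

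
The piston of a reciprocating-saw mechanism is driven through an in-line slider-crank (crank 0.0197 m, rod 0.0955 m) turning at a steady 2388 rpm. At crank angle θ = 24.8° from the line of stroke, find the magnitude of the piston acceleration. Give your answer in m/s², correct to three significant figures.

1290

ω = 2π·2388/60 = 250.1 rad/s
x(θ) = r cosθ + √(L² − r² sin²θ); with ω constant, a = ω²·d²x/dθ².
d²x/dθ² = −r cosθ − r²(cos2θ)/√u − r⁴ sin²2θ/(4u^{3/2}),  u = L² − r² sin²θ = 0.00905197 m².
Substituting r = 0.0197 m, L = 0.0955 m, θ = 24.8°: d²x/dθ² = -0.020552 m.
a = ω²·d²x/dθ² = (250.1)²·(-0.020552) = -1285.2 m/s²;  |a| = 1285.2 m/s².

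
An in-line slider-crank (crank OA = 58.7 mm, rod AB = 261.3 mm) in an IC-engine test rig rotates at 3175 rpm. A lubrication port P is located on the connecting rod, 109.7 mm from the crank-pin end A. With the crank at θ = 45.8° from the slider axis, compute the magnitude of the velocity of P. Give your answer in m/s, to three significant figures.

ω = 332.5 rad/s.  Crank-pin speed |V_A| = rω = 19.517 m/s, perpendicular to OA.
Rod angle: sinφ = −(r/L) sinθ ⇒ φ = -9.268°; ω_rod = −rω cosθ/√(L²−r²sin²θ) = -52.761 rad/s.
V_P = V_A + ω_rod × AP, with AP = 0.1097 m along the rod.
Components: V_Px = −rω sinθ − a·ω_rod·sinφ = -14.924 m/s;  V_Py = rω cosθ + a·ω_rod·cosφ = +7.8942 m/s.
|V_P| = √(V_Px² + V_Py²) = 16.883 m/s.

16.9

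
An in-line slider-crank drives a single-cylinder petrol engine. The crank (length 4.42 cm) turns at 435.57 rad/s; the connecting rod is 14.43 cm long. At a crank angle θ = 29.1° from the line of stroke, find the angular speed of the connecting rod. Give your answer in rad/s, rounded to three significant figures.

118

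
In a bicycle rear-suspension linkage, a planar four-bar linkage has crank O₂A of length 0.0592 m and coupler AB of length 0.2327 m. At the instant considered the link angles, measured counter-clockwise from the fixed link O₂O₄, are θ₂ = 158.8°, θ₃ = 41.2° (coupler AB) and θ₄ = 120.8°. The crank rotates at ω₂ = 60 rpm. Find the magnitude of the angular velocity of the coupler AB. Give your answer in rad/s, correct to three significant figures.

1.00

ω₂ = 6.283 rad/s (from 60 rpm).
Differentiating the loop-closure r₂e^{iθ₂}+r₃e^{iθ₃}=r₁+r₄e^{iθ₄} gives r₂ω₂e^{iθ₂}+r₃ω₃e^{iθ₃}=r₄ω₄e^{iθ₄}.
Eliminating the other unknown: ω₃ = r₂ω₂ sin(θ₄−θ₂) / [r₃ sin(θ₃−θ₄)].
Numerator sine = -0.61566; denominator sine = -0.98357.
Result = 0.0592·6.283·(-0.61566) / (0.2327·(-0.98357)) = +1.0006 rad/s; magnitude 1.0006 rad/s.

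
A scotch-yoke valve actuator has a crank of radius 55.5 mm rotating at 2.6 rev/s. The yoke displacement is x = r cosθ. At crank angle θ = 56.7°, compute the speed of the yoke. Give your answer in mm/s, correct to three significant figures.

ω = 16.34 rad/s (from 2.6 rev/s).
x = r cosθ ⇒ ẋ = −rω sinθ.
|v| = rω|sinθ| = 0.0555·16.34·|sin 56.7°| = 0.7578 m/s = 757.8 mm/s.

758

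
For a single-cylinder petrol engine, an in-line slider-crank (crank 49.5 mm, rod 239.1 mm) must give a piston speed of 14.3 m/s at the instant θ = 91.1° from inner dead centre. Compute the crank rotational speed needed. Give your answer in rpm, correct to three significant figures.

For an in-line slider-crank, |v_piston| = rω|sinθ|·[1 + r cosθ/√(L² − r² sin²θ)].
With r = 0.0495 m, L = 0.2391 m, θ = 91.1°: the bracketed kinematic factor |dx/dθ| = 0.04929 m.
ω = v/|dx/dθ| = 14.3/0.04929 = 290.12 rad/s.
N = 60ω/(2π) = 2770.4 rpm.

2770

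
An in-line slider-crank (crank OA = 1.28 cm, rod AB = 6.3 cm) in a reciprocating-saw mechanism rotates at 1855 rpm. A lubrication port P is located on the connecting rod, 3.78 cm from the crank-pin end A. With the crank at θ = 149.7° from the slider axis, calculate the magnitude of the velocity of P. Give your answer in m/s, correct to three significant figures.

1.41

ω = 194.3 rad/s.  Crank-pin speed |V_A| = rω = 2.4865 m/s, perpendicular to OA.
Rod angle: sinφ = −(r/L) sinθ ⇒ φ = -5.884°; ω_rod = −rω cosθ/√(L²−r²sin²θ) = +34.257 rad/s.
V_P = V_A + ω_rod × AP, with AP = 0.0378 m along the rod.
Components: V_Px = −rω sinθ − a·ω_rod·sinφ = -1.1218 m/s;  V_Py = rω cosθ + a·ω_rod·cosφ = -0.85872 m/s.
|V_P| = √(V_Px² + V_Py²) = 1.4127 m/s.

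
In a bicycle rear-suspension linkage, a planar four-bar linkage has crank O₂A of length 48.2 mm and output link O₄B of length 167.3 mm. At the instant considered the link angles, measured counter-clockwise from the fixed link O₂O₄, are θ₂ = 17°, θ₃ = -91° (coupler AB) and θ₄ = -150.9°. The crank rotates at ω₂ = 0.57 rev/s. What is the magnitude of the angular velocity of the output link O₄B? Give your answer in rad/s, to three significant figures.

1.13

ω₂ = 3.581 rad/s (from 0.57 rev/s).
Differentiating the loop-closure r₂e^{iθ₂}+r₃e^{iθ₃}=r₁+r₄e^{iθ₄} gives r₂ω₂e^{iθ₂}+r₃ω₃e^{iθ₃}=r₄ω₄e^{iθ₄}.
Eliminating the other unknown: ω₄ = r₂ω₂ sin(θ₂−θ₃) / [r₄ sin(θ₄−θ₃)].
Numerator sine = +0.95106; denominator sine = -0.86515.
Result = 0.0482·3.581·(+0.95106) / (0.1673·(-0.86515)) = -1.1343 rad/s; magnitude 1.1343 rad/s.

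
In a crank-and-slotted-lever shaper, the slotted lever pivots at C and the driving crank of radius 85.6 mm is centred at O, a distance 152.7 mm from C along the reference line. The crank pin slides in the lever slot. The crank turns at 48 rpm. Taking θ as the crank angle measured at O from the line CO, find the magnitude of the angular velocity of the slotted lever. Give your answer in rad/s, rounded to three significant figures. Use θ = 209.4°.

2.59

ω = 5.027 rad/s (from 48 rpm).
Crank pin A relative to C: A = (d + r cosθ, r sinθ); lever angle φ = atan2(r sinθ, d + r cosθ).
Differentiating tanφ: φ̇ = rω(d cosθ + r)/(d² + r² + 2dr cosθ).
d² + r² + 2dr cosθ = |CA|² = 0.00786917 m²;  d cosθ + r = -0.047434 m.
|ω_lever| = |0.0856·5.027·-0.047434| / 0.00786917 = 2.5936 rad/s.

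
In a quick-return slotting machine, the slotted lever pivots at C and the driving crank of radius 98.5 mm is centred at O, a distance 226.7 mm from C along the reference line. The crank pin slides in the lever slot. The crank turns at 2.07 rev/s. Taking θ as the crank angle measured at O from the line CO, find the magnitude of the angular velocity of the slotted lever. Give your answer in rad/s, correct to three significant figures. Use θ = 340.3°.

ω = 13.01 rad/s (from 2.07 rev/s).
Crank pin A relative to C: A = (d + r cosθ, r sinθ); lever angle φ = atan2(r sinθ, d + r cosθ).
Differentiating tanφ: φ̇ = rω(d cosθ + r)/(d² + r² + 2dr cosθ).
d² + r² + 2dr cosθ = |CA|² = 0.103141 m²;  d cosθ + r = +0.31193 m.
|ω_lever| = |0.0985·13.01·+0.31193| / 0.103141 = 3.8745 rad/s.

3.87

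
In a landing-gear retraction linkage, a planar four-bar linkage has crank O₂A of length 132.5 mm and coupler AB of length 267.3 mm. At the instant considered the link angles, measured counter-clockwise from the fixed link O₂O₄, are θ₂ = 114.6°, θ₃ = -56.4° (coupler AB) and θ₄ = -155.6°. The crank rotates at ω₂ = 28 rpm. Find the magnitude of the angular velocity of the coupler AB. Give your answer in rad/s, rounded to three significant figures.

1.47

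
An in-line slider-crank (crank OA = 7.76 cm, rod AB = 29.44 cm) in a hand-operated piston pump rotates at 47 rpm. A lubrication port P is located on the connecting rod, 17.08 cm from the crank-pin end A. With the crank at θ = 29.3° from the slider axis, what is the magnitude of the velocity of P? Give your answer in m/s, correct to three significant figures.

0.254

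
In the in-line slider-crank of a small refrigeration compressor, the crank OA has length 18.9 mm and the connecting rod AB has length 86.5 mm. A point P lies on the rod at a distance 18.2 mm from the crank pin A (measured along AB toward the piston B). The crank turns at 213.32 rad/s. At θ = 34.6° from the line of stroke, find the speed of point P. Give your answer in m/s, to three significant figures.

3.54

ω = 213.3 rad/s.  Crank-pin speed |V_A| = rω = 4.0317 m/s, perpendicular to OA.
Rod angle: sinφ = −(r/L) sinθ ⇒ φ = -7.127°; ω_rod = −rω cosθ/√(L²−r²sin²θ) = -38.665 rad/s.
V_P = V_A + ω_rod × AP, with AP = 0.0182 m along the rod.
Components: V_Px = −rω sinθ − a·ω_rod·sinφ = -2.3767 m/s;  V_Py = rω cosθ + a·ω_rod·cosφ = +2.6204 m/s.
|V_P| = √(V_Px² + V_Py²) = 3.5377 m/s.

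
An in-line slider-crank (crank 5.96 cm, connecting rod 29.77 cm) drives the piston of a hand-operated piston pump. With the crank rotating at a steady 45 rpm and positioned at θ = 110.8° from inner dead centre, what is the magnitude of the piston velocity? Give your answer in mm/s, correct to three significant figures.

ω = 2π·45/60 = 4.712 rad/s
For an in-line slider-crank, x = r cosθ + √(L² − r² sin²θ), so v = −rω sinθ·[1 + r cosθ/√(L² − r² sin²θ)].
With r = 0.0596 m, L = 0.2977 m, θ = 110.8°: √(L² − r² sin²θ) = 0.29244 m.
v = −0.0596·4.712·0.93483·[1 + 0.0596·-0.35511/0.29244] = -0.24355 m/s.
|v| = 0.24355 m/s = 243.55 mm/s.

244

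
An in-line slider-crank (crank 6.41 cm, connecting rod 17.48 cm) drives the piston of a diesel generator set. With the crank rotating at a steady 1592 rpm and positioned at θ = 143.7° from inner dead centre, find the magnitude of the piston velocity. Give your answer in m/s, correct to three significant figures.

4.41

ω = 2π·1592/60 = 166.7 rad/s
For an in-line slider-crank, x = r cosθ + √(L² − r² sin²θ), so v = −rω sinθ·[1 + r cosθ/√(L² − r² sin²θ)].
With r = 0.0641 m, L = 0.1748 m, θ = 143.7°: √(L² − r² sin²θ) = 0.17063 m.
v = −0.0641·166.7·0.59201·[1 + 0.0641·-0.80593/0.17063] = -4.4111 m/s.
|v| = 4.4111 m/s.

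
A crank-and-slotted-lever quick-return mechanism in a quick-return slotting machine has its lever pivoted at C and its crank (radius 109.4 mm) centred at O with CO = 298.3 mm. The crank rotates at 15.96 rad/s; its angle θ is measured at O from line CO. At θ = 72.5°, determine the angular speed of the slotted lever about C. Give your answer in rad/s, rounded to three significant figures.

2.88

ω = 15.96 rad/s
Crank pin A relative to C: A = (d + r cosθ, r sinθ); lever angle φ = atan2(r sinθ, d + r cosθ).
Differentiating tanφ: φ̇ = rω(d cosθ + r)/(d² + r² + 2dr cosθ).
d² + r² + 2dr cosθ = |CA|² = 0.120578 m²;  d cosθ + r = +0.1991 m.
|ω_lever| = |0.1094·15.96·+0.1991| / 0.120578 = 2.8831 rad/s.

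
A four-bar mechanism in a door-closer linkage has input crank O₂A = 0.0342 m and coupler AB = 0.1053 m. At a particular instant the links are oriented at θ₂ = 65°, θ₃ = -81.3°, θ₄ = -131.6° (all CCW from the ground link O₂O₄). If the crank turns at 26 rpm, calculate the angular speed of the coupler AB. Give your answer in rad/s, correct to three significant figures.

ω₂ = 2.723 rad/s (from 26 rpm).
Differentiating the loop-closure r₂e^{iθ₂}+r₃e^{iθ₃}=r₁+r₄e^{iθ₄} gives r₂ω₂e^{iθ₂}+r₃ω₃e^{iθ₃}=r₄ω₄e^{iθ₄}.
Eliminating the other unknown: ω₃ = r₂ω₂ sin(θ₄−θ₂) / [r₃ sin(θ₃−θ₄)].
Numerator sine = +0.28569; denominator sine = +0.76940.
Result = 0.0342·2.723·(+0.28569) / (0.1053·(+0.76940)) = +0.32835 rad/s; magnitude 0.32835 rad/s.

0.328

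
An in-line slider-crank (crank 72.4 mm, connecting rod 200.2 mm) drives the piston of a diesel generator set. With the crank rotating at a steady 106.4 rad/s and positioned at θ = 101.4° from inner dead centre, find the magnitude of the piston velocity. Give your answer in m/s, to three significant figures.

ω = 106.4 rad/s
For an in-line slider-crank, x = r cosθ + √(L² − r² sin²θ), so v = −rω sinθ·[1 + r cosθ/√(L² − r² sin²θ)].
With r = 0.0724 m, L = 0.2002 m, θ = 101.4°: √(L² − r² sin²θ) = 0.1872 m.
v = −0.0724·106.4·0.98027·[1 + 0.0724·-0.19766/0.1872] = -6.9741 m/s.
|v| = 6.9741 m/s.

6.97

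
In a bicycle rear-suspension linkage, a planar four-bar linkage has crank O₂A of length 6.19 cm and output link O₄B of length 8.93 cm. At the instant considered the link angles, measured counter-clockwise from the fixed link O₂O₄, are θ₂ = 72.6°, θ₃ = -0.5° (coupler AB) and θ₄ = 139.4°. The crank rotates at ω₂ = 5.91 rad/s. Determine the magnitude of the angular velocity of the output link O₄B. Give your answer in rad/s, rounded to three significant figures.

6.09

ω₂ = 5.91 rad/s
Differentiating the loop-closure r₂e^{iθ₂}+r₃e^{iθ₃}=r₁+r₄e^{iθ₄} gives r₂ω₂e^{iθ₂}+r₃ω₃e^{iθ₃}=r₄ω₄e^{iθ₄}.
Eliminating the other unknown: ω₄ = r₂ω₂ sin(θ₂−θ₃) / [r₄ sin(θ₄−θ₃)].
Numerator sine = +0.95681; denominator sine = +0.64412.
Result = 0.0619·5.91·(+0.95681) / (0.0893·(+0.64412)) = +6.0853 rad/s; magnitude 6.0853 rad/s.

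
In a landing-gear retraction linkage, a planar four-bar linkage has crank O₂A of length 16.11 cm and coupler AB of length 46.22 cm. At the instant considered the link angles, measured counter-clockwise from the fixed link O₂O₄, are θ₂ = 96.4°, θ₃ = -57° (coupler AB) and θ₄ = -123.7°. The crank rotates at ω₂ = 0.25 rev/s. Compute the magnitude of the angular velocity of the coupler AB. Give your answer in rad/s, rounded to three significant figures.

0.384

ω₂ = 1.571 rad/s (from 0.25 rev/s).
Differentiating the loop-closure r₂e^{iθ₂}+r₃e^{iθ₃}=r₁+r₄e^{iθ₄} gives r₂ω₂e^{iθ₂}+r₃ω₃e^{iθ₃}=r₄ω₄e^{iθ₄}.
Eliminating the other unknown: ω₃ = r₂ω₂ sin(θ₄−θ₂) / [r₃ sin(θ₃−θ₄)].
Numerator sine = +0.64412; denominator sine = +0.91845.
Result = 0.1611·1.571·(+0.64412) / (0.4622·(+0.91845)) = +0.38397 rad/s; magnitude 0.38397 rad/s.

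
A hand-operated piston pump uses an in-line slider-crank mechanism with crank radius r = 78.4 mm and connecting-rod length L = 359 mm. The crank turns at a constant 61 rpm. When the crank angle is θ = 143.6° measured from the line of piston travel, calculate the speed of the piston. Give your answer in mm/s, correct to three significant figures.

245

ω = 2π·61/60 = 6.388 rad/s
For an in-line slider-crank, x = r cosθ + √(L² − r² sin²θ), so v = −rω sinθ·[1 + r cosθ/√(L² − r² sin²θ)].
With r = 0.0784 m, L = 0.359 m, θ = 143.6°: √(L² − r² sin²θ) = 0.35597 m.
v = −0.0784·6.388·0.59342·[1 + 0.0784·-0.80489/0.35597] = -0.24451 m/s.
|v| = 0.24451 m/s = 244.51 mm/s.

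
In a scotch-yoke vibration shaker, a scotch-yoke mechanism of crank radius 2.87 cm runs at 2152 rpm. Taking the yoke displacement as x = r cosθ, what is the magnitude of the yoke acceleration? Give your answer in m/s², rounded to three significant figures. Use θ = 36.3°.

ω = 225.4 rad/s (from 2152 rpm).
x = r cosθ ⇒ ẍ = −rω² cosθ (ω constant).
|a| = rω²|cosθ| = 0.0287·(225.4)²·|cos 36.3°| = 1174.7 m/s².

1170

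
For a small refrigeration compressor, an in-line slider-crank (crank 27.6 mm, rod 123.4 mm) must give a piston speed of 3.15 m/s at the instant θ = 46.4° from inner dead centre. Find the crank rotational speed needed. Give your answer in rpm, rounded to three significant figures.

1300

For an in-line slider-crank, |v_piston| = rω|sinθ|·[1 + r cosθ/√(L² − r² sin²θ)].
With r = 0.0276 m, L = 0.1234 m, θ = 46.4°: the bracketed kinematic factor |dx/dθ| = 0.023111 m.
ω = v/|dx/dθ| = 3.15/0.023111 = 136.3 rad/s.
N = 60ω/(2π) = 1301.5 rpm.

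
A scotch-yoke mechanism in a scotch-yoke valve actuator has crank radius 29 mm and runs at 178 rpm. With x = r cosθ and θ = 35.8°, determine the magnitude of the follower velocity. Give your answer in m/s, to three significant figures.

ω = 18.64 rad/s (from 178 rpm).
x = r cosθ ⇒ ẋ = −rω sinθ.
|v| = rω|sinθ| = 0.029·18.64·|sin 35.8°| = 0.31621 m/s.

0.316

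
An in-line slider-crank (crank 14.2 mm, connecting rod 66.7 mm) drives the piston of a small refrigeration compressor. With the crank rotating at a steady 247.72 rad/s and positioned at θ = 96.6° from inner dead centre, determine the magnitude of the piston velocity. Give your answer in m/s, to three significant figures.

3.41

ω = 247.7 rad/s
For an in-line slider-crank, x = r cosθ + √(L² − r² sin²θ), so v = −rω sinθ·[1 + r cosθ/√(L² − r² sin²θ)].
With r = 0.0142 m, L = 0.0667 m, θ = 96.6°: √(L² − r² sin²θ) = 0.065191 m.
v = −0.0142·247.7·0.99337·[1 + 0.0142·-0.11494/0.065191] = -3.4068 m/s.
|v| = 3.4068 m/s.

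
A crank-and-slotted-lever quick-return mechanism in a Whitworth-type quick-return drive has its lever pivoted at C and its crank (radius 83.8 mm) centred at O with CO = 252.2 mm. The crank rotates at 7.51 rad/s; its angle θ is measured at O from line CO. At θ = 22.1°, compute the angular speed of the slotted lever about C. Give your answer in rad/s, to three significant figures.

ω = 7.51 rad/s
Crank pin A relative to C: A = (d + r cosθ, r sinθ); lever angle φ = atan2(r sinθ, d + r cosθ).
Differentiating tanφ: φ̇ = rω(d cosθ + r)/(d² + r² + 2dr cosθ).
d² + r² + 2dr cosθ = |CA|² = 0.10979 m²;  d cosθ + r = +0.31747 m.
|ω_lever| = |0.0838·7.51·+0.31747| / 0.10979 = 1.8198 rad/s.

1.82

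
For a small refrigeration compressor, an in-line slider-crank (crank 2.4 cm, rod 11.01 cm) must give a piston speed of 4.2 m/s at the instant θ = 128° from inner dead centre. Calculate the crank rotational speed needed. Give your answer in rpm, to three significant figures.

2460

For an in-line slider-crank, |v_piston| = rω|sinθ|·[1 + r cosθ/√(L² − r² sin²θ)].
With r = 0.024 m, L = 0.1101 m, θ = 128°: the bracketed kinematic factor |dx/dθ| = 0.016336 m.
ω = v/|dx/dθ| = 4.2/0.016336 = 257.1 rad/s.
N = 60ω/(2π) = 2455.2 rpm.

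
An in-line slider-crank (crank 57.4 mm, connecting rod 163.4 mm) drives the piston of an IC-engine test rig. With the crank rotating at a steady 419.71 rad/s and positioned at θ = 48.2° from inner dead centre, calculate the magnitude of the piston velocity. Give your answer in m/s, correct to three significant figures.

22.3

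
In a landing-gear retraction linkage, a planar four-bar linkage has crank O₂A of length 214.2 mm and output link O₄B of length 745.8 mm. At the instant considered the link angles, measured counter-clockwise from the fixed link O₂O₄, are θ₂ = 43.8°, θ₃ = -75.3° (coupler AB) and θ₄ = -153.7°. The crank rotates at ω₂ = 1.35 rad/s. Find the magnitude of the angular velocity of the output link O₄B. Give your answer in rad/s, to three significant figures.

0.346

ω₂ = 1.35 rad/s
Differentiating the loop-closure r₂e^{iθ₂}+r₃e^{iθ₃}=r₁+r₄e^{iθ₄} gives r₂ω₂e^{iθ₂}+r₃ω₃e^{iθ₃}=r₄ω₄e^{iθ₄}.
Eliminating the other unknown: ω₄ = r₂ω₂ sin(θ₂−θ₃) / [r₄ sin(θ₄−θ₃)].
Numerator sine = +0.87377; denominator sine = -0.97958.
Result = 0.2142·1.35·(+0.87377) / (0.7458·(-0.97958)) = -0.34585 rad/s; magnitude 0.34585 rad/s.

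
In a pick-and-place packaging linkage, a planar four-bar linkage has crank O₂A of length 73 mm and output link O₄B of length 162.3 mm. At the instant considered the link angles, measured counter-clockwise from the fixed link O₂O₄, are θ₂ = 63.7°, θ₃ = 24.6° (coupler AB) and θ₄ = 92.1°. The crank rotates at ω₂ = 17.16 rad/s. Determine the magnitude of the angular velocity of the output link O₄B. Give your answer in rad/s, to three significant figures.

ω₂ = 17.16 rad/s
Differentiating the loop-closure r₂e^{iθ₂}+r₃e^{iθ₃}=r₁+r₄e^{iθ₄} gives r₂ω₂e^{iθ₂}+r₃ω₃e^{iθ₃}=r₄ω₄e^{iθ₄}.
Eliminating the other unknown: ω₄ = r₂ω₂ sin(θ₂−θ₃) / [r₄ sin(θ₄−θ₃)].
Numerator sine = +0.63068; denominator sine = +0.92388.
Result = 0.073·17.16·(+0.63068) / (0.1623·(+0.92388)) = +5.2688 rad/s; magnitude 5.2688 rad/s.

5.27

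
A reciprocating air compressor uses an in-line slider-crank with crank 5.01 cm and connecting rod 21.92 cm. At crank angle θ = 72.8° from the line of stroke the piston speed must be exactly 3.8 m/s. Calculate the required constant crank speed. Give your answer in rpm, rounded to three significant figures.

For an in-line slider-crank, |v_piston| = rω|sinθ|·[1 + r cosθ/√(L² − r² sin²θ)].
With r = 0.0501 m, L = 0.2192 m, θ = 72.8°: the bracketed kinematic factor |dx/dθ| = 0.051174 m.
ω = v/|dx/dθ| = 3.8/0.051174 = 74.256 rad/s.
N = 60ω/(2π) = 709.1 rpm.

709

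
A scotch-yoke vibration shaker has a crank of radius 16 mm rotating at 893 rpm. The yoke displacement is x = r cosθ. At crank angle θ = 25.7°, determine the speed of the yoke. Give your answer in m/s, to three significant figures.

ω = 93.51 rad/s (from 893 rpm).
x = r cosθ ⇒ ẋ = −rω sinθ.
|v| = rω|sinθ| = 0.016·93.51·|sin 25.7°| = 0.64886 m/s.

0.649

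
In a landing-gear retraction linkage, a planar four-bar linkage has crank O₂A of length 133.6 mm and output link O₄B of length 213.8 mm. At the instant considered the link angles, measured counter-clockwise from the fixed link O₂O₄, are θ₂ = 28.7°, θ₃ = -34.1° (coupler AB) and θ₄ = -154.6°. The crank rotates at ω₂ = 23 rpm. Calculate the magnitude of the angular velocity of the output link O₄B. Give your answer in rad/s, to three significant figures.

ω₂ = 2.409 rad/s (from 23 rpm).
Differentiating the loop-closure r₂e^{iθ₂}+r₃e^{iθ₃}=r₁+r₄e^{iθ₄} gives r₂ω₂e^{iθ₂}+r₃ω₃e^{iθ₃}=r₄ω₄e^{iθ₄}.
Eliminating the other unknown: ω₄ = r₂ω₂ sin(θ₂−θ₃) / [r₄ sin(θ₄−θ₃)].
Numerator sine = +0.88942; denominator sine = -0.86163.
Result = 0.1336·2.409·(+0.88942) / (0.2138·(-0.86163)) = -1.5536 rad/s; magnitude 1.5536 rad/s.

1.55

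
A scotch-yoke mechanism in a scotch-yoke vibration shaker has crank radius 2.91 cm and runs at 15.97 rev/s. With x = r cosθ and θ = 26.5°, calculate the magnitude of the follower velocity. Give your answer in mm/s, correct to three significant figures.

1300

ω = 100.3 rad/s (from 15.97 rev/s).
x = r cosθ ⇒ ẋ = −rω sinθ.
|v| = rω|sinθ| = 0.0291·100.3·|sin 26.5°| = 1.3029 m/s = 1302.9 mm/s.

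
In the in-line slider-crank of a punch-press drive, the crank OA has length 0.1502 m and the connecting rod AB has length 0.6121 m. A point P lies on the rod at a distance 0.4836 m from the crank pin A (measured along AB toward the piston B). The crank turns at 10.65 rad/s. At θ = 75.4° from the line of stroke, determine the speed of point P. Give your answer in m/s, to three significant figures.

1.63

ω = 10.65 rad/s.  Crank-pin speed |V_A| = rω = 1.5996 m/s, perpendicular to OA.
Rod angle: sinφ = −(r/L) sinθ ⇒ φ = -13.737°; ω_rod = −rω cosθ/√(L²−r²sin²θ) = -0.67814 rad/s.
V_P = V_A + ω_rod × AP, with AP = 0.4836 m along the rod.
Components: V_Px = −rω sinθ − a·ω_rod·sinφ = -1.6259 m/s;  V_Py = rω cosθ + a·ω_rod·cosφ = +0.084649 m/s.
|V_P| = √(V_Px² + V_Py²) = 1.6281 m/s.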